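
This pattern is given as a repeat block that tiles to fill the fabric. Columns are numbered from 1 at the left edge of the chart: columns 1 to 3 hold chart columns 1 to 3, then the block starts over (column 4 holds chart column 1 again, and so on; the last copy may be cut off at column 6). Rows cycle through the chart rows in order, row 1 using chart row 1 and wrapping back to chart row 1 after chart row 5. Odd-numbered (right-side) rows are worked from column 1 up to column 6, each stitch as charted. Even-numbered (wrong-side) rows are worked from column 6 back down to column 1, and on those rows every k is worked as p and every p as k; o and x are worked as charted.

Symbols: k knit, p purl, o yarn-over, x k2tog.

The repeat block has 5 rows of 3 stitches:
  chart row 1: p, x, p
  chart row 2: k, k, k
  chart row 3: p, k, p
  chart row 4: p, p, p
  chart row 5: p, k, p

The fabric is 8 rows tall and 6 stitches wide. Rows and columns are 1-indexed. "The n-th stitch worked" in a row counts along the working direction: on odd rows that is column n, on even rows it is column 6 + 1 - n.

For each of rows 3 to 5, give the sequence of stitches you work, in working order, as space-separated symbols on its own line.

Row 3: chart row 3, RS - tile across columns 1-6 and work as-is.
Row 4: chart row 4, WS - tiled (columns 1-6): p p p p p p; work from column 6 back to 1 with k<->p swapped.
Row 5: chart row 5, RS - tile across columns 1-6 and work as-is.

Rows as worked:
p k p p k p
k k k k k k
p k p p k p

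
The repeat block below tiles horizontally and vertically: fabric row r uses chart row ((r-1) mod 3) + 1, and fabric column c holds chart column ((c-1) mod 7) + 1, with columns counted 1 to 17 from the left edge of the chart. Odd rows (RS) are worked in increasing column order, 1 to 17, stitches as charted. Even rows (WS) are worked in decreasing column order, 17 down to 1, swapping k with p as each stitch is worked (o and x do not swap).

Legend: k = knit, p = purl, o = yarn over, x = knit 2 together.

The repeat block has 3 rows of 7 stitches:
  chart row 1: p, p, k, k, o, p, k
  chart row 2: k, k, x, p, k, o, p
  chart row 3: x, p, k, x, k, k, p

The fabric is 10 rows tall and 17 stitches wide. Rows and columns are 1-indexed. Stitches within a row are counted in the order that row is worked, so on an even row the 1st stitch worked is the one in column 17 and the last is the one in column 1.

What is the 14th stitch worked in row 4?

== STITCH ==
p

Derivation:
Row 4: (4-1) mod 3 = 0, so use chart row 1. Even row -> WS.
Chart row 1 tiled across columns 1-17: p p k k o p k p p k k o p k p p k
Wrong side: read the tiled row from column 17 down to 1 and exchange k with p (leave o, x).
Row 4 as worked: p k k p k o p p k k p k o p p k k
Counting 14 along the worked row gives p.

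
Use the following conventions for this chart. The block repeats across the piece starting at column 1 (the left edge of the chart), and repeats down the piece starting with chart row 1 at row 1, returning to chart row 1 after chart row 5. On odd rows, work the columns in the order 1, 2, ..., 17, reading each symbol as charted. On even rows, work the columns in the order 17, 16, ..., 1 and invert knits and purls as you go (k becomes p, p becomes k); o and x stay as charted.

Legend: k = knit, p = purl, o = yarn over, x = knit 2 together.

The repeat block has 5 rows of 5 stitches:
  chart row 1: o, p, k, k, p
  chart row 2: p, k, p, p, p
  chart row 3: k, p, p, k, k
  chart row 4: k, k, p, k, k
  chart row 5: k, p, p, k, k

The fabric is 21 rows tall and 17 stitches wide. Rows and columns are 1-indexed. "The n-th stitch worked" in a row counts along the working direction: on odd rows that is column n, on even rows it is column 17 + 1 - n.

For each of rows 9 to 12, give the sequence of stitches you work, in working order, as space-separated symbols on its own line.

Result:
k k p k k k k p k k k k p k k k k
k p p p k k p p p k k p p p k k p
o p k k p o p k k p o p k k p o p
p k k k k p k k k k p k k k k p k

Derivation:
Row 9: chart row 4, RS - tile across columns 1-17 and work as-is.
Row 10: chart row 5, WS - tiled (columns 1-17): k p p k k k p p k k k p p k k k p; work from column 17 back to 1 with k<->p swapped.
Row 11: chart row 1, RS - tile across columns 1-17 and work as-is.
Row 12: chart row 2, WS - tiled (columns 1-17): p k p p p p k p p p p k p p p p k; work from column 17 back to 1 with k<->p swapped.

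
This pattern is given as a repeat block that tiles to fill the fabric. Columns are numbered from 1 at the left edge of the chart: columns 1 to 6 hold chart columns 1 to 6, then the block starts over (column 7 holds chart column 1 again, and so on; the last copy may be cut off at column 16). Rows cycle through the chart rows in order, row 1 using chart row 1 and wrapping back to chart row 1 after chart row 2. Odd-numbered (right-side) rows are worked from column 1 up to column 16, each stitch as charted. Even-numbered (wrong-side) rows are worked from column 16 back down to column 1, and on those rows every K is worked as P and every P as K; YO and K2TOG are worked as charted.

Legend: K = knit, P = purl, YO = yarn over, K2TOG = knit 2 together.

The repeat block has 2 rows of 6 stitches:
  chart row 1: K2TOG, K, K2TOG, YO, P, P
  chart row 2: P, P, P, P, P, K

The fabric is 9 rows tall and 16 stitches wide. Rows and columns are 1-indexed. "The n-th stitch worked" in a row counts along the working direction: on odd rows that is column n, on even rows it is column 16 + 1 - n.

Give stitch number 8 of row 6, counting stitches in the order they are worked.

Result:
K

Derivation:
For row 6: chart row = ((6-1) mod 2) + 1 = 2; this is a WS (even) row.
Chart row 2 tiled across columns 1-16: P P P P P K P P P P P K P P P P
WS row: flip the tiled sequence (start at column 16) and apply K<->P; YO and K2TOG stay.
Row 6 as worked: K K K K P K K K K K P K K K K K
Counting 8 along the worked row gives K.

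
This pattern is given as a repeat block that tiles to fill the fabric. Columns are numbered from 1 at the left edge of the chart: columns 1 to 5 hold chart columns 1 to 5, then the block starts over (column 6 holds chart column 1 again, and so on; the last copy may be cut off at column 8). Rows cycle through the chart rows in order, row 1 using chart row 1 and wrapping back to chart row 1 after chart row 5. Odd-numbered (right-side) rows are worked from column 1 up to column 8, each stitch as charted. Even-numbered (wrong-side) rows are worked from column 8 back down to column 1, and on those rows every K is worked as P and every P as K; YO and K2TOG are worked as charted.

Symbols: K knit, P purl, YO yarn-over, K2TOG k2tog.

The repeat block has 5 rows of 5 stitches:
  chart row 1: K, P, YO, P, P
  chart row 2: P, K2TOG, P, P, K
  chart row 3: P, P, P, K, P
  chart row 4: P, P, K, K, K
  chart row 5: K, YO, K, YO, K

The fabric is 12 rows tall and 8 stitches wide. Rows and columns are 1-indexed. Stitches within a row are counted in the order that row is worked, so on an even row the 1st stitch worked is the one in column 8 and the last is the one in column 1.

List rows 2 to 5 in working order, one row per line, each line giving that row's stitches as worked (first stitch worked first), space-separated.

Row 2: chart row 2, WS - tiled (columns 1-8): P K2TOG P P K P K2TOG P; work from column 8 back to 1 with K<->P swapped.
Row 3: chart row 3, RS - tile across columns 1-8 and work as-is.
Row 4: chart row 4, WS - tiled (columns 1-8): P P K K K P P K; work from column 8 back to 1 with K<->P swapped.
Row 5: chart row 5, RS - tile across columns 1-8 and work as-is.

== ROWS AS WORKED ==
K K2TOG K P K K K2TOG K
P P P K P P P P
P K K P P P K K
K YO K YO K K YO K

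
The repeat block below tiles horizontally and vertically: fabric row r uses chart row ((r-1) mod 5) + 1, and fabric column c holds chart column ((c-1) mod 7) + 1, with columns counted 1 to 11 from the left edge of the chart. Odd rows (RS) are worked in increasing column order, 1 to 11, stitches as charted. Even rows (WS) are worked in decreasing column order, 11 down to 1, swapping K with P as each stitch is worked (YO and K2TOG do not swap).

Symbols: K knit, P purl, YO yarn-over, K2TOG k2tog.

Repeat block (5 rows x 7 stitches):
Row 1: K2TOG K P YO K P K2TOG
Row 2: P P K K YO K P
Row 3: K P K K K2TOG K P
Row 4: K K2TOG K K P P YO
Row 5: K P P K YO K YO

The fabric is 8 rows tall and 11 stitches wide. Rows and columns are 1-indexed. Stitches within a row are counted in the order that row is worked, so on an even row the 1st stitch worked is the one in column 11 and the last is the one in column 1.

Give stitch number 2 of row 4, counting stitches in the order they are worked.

Stitch:
P

Derivation:
Row 4 uses chart row ((4-1) mod 5)+1 = 4. Row 4 is even, so WS.
Chart row 4 tiled across columns 1-11: K K2TOG K K P P YO K K2TOG K K
WS row: flip the tiled sequence (start at column 11) and apply K<->P; YO and K2TOG stay.
Row 4 as worked: P P K2TOG P YO K K P P K2TOG P
Stitch 2 in working order -> P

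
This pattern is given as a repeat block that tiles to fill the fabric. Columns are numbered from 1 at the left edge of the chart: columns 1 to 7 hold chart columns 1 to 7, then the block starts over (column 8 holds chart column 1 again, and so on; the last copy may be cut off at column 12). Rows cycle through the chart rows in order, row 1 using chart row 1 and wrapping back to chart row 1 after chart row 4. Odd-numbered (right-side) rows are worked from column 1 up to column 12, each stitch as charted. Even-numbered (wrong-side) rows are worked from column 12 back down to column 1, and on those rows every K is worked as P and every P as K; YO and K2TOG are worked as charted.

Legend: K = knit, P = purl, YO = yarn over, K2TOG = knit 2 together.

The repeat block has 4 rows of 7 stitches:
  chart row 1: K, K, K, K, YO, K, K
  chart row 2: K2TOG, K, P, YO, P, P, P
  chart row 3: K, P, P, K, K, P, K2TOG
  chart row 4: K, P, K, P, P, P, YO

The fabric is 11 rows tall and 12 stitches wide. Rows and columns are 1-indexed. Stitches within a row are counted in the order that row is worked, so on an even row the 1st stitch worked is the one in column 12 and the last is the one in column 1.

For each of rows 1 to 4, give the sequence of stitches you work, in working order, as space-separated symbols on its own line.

Result:
K K K K YO K K K K K K YO
K YO K P K2TOG K K K YO K P K2TOG
K P P K K P K2TOG K P P K K
K K P K P YO K K K P K P

Derivation:
Row 1: chart row 1, RS - tile across columns 1-12 and work as-is.
Row 2: chart row 2, WS - tiled (columns 1-12): K2TOG K P YO P P P K2TOG K P YO P; work from column 12 back to 1 with K<->P swapped.
Row 3: chart row 3, RS - tile across columns 1-12 and work as-is.
Row 4: chart row 4, WS - tiled (columns 1-12): K P K P P P YO K P K P P; work from column 12 back to 1 with K<->P swapped.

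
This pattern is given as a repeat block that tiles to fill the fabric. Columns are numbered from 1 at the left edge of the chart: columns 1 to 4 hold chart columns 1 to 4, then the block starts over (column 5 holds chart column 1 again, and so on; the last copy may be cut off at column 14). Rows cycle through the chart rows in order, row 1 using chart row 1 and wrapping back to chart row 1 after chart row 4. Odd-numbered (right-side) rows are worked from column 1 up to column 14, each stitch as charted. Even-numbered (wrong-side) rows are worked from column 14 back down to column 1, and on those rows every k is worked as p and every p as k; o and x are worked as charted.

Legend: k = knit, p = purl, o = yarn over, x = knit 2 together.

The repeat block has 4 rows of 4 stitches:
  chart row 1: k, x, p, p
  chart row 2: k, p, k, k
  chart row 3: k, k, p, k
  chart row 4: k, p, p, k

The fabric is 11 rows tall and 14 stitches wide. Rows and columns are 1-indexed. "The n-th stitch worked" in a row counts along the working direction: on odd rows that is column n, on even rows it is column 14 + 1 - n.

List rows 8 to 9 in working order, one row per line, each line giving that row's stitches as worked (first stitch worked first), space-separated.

Row 8: chart row 4, WS - tiled (columns 1-14): k p p k k p p k k p p k k p; work from column 14 back to 1 with k<->p swapped.
Row 9: chart row 1, RS - tile across columns 1-14 and work as-is.

Rows as worked:
k p p k k p p k k p p k k p
k x p p k x p p k x p p k x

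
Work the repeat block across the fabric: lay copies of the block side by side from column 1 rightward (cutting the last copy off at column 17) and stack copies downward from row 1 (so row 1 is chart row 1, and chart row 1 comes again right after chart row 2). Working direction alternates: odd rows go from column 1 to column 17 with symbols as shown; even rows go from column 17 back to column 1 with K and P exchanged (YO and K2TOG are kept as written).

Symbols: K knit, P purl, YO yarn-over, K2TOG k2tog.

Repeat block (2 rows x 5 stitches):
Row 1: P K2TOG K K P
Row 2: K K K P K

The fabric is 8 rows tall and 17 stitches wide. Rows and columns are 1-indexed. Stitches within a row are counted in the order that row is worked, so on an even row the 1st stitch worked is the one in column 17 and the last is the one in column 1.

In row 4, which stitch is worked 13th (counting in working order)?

== STITCH ==
P

Derivation:
Row 4: (4-1) mod 2 = 1, so use chart row 2. Even row -> WS.
Chart row 2 tiled across columns 1-17: K K K P K K K K P K K K K P K K K
WS row: flip the tiled sequence (start at column 17) and apply K<->P; YO and K2TOG stay.
Row 4 as worked: P P P K P P P P K P P P P K P P P
Counting 13 along the worked row gives P.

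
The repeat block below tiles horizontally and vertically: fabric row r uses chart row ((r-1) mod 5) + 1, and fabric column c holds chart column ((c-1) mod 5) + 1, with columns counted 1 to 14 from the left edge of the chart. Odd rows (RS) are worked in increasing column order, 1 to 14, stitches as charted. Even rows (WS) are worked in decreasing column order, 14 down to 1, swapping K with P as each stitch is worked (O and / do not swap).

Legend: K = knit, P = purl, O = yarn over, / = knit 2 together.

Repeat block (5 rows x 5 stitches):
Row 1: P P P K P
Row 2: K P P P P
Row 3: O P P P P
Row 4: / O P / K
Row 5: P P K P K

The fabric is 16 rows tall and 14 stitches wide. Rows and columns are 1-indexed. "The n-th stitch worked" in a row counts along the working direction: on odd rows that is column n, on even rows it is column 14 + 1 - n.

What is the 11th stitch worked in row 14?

== STITCH ==
/

Derivation:
Row 14 uses chart row ((14-1) mod 5)+1 = 4. Row 14 is even, so WS.
Chart row 4 tiled across columns 1-14: / O P / K / O P / K / O P /
Wrong side: read the tiled row from column 14 down to 1 and exchange K with P (leave O, /).
Row 14 as worked: / K O / P / K O / P / K O /
The 11th stitch worked is /.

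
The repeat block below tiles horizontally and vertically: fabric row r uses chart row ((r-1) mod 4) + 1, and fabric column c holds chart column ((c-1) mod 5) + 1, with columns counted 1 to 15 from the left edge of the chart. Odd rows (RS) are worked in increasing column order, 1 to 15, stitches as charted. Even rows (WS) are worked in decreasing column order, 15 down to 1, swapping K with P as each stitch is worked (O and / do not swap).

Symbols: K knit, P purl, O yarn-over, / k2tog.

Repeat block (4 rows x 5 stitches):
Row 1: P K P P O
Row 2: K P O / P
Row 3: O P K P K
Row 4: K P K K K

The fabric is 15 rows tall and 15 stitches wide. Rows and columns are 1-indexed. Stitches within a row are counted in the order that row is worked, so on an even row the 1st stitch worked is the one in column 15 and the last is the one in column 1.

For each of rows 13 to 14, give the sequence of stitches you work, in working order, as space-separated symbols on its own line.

Row 13: chart row 1, RS - tile across columns 1-15 and work as-is.
Row 14: chart row 2, WS - tiled (columns 1-15): K P O / P K P O / P K P O / P; work from column 15 back to 1 with K<->P swapped.

Rows as worked:
P K P P O P K P P O P K P P O
K / O K P K / O K P K / O K P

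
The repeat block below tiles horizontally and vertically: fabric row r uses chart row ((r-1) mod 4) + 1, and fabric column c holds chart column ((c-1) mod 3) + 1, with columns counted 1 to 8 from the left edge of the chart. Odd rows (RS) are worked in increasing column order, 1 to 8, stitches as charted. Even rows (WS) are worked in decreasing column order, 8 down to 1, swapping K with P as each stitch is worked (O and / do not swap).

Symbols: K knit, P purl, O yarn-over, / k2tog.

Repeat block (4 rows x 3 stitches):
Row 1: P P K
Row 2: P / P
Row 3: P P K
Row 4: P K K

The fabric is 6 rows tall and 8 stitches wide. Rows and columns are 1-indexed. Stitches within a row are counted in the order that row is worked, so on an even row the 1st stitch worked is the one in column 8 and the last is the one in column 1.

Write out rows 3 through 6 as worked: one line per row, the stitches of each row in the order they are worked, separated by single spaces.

Row 3: chart row 3, RS - tile across columns 1-8 and work as-is.
Row 4: chart row 4, WS - tiled (columns 1-8): P K K P K K P K; work from column 8 back to 1 with K<->P swapped.
Row 5: chart row 1, RS - tile across columns 1-8 and work as-is.
Row 6: chart row 2, WS - tiled (columns 1-8): P / P P / P P /; work from column 8 back to 1 with K<->P swapped.

Result:
P P K P P K P P
P K P P K P P K
P P K P P K P P
/ K K / K K / K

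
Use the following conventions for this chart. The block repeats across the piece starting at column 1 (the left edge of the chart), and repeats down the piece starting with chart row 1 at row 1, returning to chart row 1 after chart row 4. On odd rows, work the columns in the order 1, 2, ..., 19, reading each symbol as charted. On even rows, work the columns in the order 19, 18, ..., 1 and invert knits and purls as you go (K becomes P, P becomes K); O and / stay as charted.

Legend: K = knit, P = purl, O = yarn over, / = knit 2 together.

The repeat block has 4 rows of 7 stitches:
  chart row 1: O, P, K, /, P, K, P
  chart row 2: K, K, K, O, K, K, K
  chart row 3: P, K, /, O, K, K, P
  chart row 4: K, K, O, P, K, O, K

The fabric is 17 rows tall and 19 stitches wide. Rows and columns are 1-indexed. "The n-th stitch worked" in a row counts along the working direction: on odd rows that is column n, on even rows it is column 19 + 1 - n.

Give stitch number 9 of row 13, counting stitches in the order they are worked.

Row 13: (13-1) mod 4 = 0, so use chart row 1. Odd row -> RS.
Chart row 1 tiled across columns 1-19: O P K / P K P O P K / P K P O P K / P
RS row: no reversal, no swap; stitch n worked = column n.
The 9th stitch worked is P.

Result:
P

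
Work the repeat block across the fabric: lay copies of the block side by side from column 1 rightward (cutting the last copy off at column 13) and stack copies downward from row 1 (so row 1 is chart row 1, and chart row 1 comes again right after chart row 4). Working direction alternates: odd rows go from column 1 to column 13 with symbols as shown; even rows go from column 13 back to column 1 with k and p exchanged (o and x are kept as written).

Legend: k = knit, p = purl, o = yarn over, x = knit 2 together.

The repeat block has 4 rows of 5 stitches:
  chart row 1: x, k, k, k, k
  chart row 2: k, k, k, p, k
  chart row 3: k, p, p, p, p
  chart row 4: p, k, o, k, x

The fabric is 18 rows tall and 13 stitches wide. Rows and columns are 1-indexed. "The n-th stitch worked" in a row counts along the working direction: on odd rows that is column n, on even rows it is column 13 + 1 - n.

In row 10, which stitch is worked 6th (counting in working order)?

Row 10: (10-1) mod 4 = 1, so use chart row 2. Even row -> WS.
Chart row 2 tiled across columns 1-13: k k k p k k k k p k k k k
Wrong side: read the tiled row from column 13 down to 1 and exchange k with p (leave o, x).
Row 10 as worked: p p p p k p p p p k p p p
Counting 6 along the worked row gives p.

Result:
p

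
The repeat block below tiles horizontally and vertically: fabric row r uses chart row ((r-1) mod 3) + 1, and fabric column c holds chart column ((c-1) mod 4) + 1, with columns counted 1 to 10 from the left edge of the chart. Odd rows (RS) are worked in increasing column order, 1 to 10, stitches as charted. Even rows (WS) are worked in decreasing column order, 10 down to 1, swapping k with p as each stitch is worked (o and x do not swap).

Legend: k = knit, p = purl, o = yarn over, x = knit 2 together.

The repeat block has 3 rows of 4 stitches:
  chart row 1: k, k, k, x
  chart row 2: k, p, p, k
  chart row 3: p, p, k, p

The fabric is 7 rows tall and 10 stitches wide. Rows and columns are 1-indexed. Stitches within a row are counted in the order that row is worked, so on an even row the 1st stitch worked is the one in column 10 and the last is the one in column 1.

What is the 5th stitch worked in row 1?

Result:
k

Derivation:
Row 1 uses chart row ((1-1) mod 3)+1 = 1. Row 1 is odd, so RS.
Chart row 1 tiled across columns 1-10: k k k x k k k x k k
RS row: no reversal, no swap; stitch n worked = column n.
The 5th stitch worked is k.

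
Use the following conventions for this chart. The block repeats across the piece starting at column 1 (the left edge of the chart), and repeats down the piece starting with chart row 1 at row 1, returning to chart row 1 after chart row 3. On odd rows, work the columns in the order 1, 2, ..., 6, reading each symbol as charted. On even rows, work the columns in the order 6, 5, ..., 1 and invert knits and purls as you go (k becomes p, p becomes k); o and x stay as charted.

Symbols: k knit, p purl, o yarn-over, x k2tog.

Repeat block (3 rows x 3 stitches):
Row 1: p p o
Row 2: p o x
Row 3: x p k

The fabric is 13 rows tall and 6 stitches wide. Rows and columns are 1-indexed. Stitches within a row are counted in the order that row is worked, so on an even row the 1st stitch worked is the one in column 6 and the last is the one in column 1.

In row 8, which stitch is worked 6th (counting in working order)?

Row 8 uses chart row ((8-1) mod 3)+1 = 2. Row 8 is even, so WS.
Chart row 2 tiled across columns 1-6: p o x p o x
WS: work from column 6 back to column 1 (reverse the tiled row), swapping k<->p (o and x unchanged).
Row 8 as worked: x o k x o k
Stitch 6 in working order -> k

Stitch:
k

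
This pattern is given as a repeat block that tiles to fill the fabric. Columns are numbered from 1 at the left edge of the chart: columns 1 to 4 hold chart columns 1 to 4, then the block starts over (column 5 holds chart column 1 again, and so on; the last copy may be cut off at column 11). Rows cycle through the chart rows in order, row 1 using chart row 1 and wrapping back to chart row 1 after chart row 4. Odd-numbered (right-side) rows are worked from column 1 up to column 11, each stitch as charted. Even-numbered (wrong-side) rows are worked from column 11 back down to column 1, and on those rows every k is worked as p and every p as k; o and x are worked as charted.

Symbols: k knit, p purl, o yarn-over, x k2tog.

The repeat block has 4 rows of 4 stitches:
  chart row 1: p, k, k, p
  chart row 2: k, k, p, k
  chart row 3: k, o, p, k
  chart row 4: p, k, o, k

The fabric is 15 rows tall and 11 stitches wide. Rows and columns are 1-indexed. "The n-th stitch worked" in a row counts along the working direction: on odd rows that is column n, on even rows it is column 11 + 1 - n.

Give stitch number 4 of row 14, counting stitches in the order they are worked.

== STITCH ==
p

Derivation:
For row 14: chart row = ((14-1) mod 4) + 1 = 2; this is a WS (even) row.
Chart row 2 tiled across columns 1-11: k k p k k k p k k k p
WS row: flip the tiled sequence (start at column 11) and apply k<->p; o and x stay.
Row 14 as worked: k p p p k p p p k p p
The 4th stitch worked is p.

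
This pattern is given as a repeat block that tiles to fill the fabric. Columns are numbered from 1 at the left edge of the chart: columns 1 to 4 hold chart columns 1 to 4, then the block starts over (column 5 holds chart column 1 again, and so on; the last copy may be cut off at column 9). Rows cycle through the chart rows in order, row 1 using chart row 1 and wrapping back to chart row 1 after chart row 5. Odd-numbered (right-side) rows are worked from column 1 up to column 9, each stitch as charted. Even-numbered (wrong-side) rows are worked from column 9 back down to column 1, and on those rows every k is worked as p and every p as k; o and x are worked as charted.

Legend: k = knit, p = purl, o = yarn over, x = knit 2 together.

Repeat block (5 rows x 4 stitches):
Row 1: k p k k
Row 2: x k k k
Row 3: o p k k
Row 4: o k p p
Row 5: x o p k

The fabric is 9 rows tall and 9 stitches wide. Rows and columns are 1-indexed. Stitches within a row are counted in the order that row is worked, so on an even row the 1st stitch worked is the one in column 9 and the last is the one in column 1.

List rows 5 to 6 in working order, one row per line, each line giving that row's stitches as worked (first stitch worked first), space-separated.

Row 5: chart row 5, RS - tile across columns 1-9 and work as-is.
Row 6: chart row 1, WS - tiled (columns 1-9): k p k k k p k k k; work from column 9 back to 1 with k<->p swapped.

Rows as worked:
x o p k x o p k x
p p p k p p p k p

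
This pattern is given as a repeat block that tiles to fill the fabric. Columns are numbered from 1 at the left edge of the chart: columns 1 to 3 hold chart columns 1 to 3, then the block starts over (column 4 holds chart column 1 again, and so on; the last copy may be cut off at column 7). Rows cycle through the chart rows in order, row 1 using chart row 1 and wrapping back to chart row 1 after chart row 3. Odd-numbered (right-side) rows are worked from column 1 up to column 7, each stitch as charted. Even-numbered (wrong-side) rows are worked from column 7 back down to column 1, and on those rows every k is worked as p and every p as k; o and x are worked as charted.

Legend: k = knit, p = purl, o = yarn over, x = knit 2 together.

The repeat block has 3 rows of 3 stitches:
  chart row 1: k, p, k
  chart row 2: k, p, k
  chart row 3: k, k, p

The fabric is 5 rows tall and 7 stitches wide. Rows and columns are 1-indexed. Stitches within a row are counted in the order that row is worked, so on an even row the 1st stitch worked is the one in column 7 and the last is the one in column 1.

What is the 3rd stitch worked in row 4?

Row 4: (4-1) mod 3 = 0, so use chart row 1. Even row -> WS.
Chart row 1 tiled across columns 1-7: k p k k p k k
WS row: flip the tiled sequence (start at column 7) and apply k<->p; o and x stay.
Row 4 as worked: p p k p p k p
The 3rd stitch worked is k.

Stitch:
k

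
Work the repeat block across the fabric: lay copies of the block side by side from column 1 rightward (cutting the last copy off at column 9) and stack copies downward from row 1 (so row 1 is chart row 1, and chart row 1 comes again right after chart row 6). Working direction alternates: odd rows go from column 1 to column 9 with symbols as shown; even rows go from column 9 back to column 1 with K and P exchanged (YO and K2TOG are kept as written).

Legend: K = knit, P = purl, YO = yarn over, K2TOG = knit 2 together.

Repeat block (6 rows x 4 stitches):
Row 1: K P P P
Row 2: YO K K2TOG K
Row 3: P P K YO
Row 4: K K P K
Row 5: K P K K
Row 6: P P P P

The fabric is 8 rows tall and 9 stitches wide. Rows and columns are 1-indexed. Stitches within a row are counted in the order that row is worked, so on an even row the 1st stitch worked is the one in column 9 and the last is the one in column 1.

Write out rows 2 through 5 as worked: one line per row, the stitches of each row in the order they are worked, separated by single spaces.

Result:
YO P K2TOG P YO P K2TOG P YO
P P K YO P P K YO P
P P K P P P K P P
K P K K K P K K K

Derivation:
Row 2: chart row 2, WS - tiled (columns 1-9): YO K K2TOG K YO K K2TOG K YO; work from column 9 back to 1 with K<->P swapped.
Row 3: chart row 3, RS - tile across columns 1-9 and work as-is.
Row 4: chart row 4, WS - tiled (columns 1-9): K K P K K K P K K; work from column 9 back to 1 with K<->P swapped.
Row 5: chart row 5, RS - tile across columns 1-9 and work as-is.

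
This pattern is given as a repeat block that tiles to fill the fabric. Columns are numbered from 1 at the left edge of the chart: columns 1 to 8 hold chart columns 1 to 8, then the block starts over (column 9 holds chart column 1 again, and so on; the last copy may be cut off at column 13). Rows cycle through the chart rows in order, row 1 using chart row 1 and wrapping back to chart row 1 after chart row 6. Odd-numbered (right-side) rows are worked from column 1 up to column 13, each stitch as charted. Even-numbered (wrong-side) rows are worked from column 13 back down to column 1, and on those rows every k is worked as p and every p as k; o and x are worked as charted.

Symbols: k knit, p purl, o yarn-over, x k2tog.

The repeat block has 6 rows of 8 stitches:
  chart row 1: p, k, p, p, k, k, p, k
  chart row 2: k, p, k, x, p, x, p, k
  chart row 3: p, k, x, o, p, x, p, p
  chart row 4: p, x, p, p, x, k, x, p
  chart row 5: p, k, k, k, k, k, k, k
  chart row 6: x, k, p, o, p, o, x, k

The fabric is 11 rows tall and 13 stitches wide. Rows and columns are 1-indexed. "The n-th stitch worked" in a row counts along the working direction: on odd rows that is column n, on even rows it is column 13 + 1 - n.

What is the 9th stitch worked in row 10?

Row 10: (10-1) mod 6 = 3, so use chart row 4. Even row -> WS.
Chart row 4 tiled across columns 1-13: p x p p x k x p p x p p x
WS: work from column 13 back to column 1 (reverse the tiled row), swapping k<->p (o and x unchanged).
Row 10 as worked: x k k x k k x p x k k x k
The 9th stitch worked is x.

Result:
x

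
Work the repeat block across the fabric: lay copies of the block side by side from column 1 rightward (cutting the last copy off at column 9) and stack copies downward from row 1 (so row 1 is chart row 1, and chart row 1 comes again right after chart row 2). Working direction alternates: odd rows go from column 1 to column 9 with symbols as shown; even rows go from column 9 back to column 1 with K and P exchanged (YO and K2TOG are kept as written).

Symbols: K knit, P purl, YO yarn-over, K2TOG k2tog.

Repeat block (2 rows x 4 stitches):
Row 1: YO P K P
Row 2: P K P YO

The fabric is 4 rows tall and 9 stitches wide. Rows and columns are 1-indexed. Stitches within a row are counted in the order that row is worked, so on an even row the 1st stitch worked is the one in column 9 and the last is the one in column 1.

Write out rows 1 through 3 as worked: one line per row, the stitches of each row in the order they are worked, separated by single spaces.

Result:
YO P K P YO P K P YO
K YO K P K YO K P K
YO P K P YO P K P YO

Derivation:
Row 1: chart row 1, RS - tile across columns 1-9 and work as-is.
Row 2: chart row 2, WS - tiled (columns 1-9): P K P YO P K P YO P; work from column 9 back to 1 with K<->P swapped.
Row 3: chart row 1, RS - tile across columns 1-9 and work as-is.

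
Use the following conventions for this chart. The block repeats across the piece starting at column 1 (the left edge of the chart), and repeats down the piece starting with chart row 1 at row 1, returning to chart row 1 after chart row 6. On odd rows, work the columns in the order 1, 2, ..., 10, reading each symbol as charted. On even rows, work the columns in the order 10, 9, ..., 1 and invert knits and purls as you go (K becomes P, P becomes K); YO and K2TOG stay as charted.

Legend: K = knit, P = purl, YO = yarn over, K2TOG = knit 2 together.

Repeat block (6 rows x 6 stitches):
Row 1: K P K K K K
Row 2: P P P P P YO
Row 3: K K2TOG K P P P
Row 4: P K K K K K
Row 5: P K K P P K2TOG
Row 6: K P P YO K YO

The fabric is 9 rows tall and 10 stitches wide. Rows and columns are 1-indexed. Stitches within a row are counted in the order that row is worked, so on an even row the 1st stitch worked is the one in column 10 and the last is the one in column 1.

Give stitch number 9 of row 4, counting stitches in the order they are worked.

== STITCH ==
P

Derivation:
For row 4: chart row = ((4-1) mod 6) + 1 = 4; this is a WS (even) row.
Chart row 4 tiled across columns 1-10: P K K K K K P K K K
WS: work from column 10 back to column 1 (reverse the tiled row), swapping K<->P (YO and K2TOG unchanged).
Row 4 as worked: P P P K P P P P P K
Stitch 9 in working order -> P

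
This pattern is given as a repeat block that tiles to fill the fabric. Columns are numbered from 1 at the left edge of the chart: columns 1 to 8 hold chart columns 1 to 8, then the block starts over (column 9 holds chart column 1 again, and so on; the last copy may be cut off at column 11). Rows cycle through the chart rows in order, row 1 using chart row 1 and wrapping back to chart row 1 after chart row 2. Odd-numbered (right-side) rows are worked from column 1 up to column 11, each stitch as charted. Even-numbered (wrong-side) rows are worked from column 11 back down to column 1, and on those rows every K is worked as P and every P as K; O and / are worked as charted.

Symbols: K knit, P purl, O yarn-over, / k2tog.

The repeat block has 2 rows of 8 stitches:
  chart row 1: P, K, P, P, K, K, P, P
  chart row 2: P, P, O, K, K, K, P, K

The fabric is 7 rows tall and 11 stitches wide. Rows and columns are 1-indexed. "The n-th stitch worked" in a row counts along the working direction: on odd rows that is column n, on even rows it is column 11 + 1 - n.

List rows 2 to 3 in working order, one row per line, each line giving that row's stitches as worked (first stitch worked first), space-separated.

== ROWS AS WORKED ==
O K K P K P P P O K K
P K P P K K P P P K P

Derivation:
Row 2: chart row 2, WS - tiled (columns 1-11): P P O K K K P K P P O; work from column 11 back to 1 with K<->P swapped.
Row 3: chart row 1, RS - tile across columns 1-11 and work as-is.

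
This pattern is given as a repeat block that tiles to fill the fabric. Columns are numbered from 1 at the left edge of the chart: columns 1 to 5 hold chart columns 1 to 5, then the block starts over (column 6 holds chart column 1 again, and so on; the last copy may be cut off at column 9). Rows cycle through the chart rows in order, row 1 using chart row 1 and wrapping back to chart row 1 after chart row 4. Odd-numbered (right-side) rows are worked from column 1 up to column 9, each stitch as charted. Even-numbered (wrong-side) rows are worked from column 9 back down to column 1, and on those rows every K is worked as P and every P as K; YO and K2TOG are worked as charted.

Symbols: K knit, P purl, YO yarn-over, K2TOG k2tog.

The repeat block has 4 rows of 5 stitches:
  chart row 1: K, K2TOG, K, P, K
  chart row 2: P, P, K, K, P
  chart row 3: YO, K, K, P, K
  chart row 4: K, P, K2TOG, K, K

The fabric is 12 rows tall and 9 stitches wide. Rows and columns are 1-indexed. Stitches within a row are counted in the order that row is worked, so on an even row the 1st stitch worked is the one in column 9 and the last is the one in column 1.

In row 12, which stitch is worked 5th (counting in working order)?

Result:
P

Derivation:
For row 12: chart row = ((12-1) mod 4) + 1 = 4; this is a WS (even) row.
Chart row 4 tiled across columns 1-9: K P K2TOG K K K P K2TOG K
Wrong side: read the tiled row from column 9 down to 1 and exchange K with P (leave YO, K2TOG).
Row 12 as worked: P K2TOG K P P P K2TOG K P
The 5th stitch worked is P.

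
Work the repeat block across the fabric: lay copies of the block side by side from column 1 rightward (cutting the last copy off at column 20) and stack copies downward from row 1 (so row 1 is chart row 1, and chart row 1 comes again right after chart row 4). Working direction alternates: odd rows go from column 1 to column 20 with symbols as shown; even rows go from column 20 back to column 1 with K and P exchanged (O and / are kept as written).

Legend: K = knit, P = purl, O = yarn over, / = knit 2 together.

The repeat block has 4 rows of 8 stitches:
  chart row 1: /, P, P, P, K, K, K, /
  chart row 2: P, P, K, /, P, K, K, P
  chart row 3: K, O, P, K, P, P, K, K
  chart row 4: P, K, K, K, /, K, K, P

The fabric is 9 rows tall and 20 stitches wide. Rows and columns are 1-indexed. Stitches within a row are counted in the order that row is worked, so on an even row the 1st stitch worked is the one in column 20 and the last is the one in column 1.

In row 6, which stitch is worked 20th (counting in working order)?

== STITCH ==
K

Derivation:
Row 6 uses chart row ((6-1) mod 4)+1 = 2. Row 6 is even, so WS.
Chart row 2 tiled across columns 1-20: P P K / P K K P P P K / P K K P P P K /
WS: work from column 20 back to column 1 (reverse the tiled row), swapping K<->P (O and / unchanged).
Row 6 as worked: / P K K K P P K / P K K K P P K / P K K
Counting 20 along the worked row gives K.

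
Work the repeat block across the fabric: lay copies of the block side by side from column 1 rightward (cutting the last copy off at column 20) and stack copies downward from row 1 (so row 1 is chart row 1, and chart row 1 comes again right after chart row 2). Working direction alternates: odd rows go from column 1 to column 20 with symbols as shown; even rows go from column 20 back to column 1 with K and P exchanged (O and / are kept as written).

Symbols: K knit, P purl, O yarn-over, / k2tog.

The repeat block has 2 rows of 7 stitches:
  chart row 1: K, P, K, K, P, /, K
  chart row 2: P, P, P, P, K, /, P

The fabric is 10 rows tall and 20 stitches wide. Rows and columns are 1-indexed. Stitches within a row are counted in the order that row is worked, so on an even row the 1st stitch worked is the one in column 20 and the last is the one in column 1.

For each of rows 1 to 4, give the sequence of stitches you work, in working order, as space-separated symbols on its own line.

Rows as worked:
K P K K P / K K P K K P / K K P K K P /
/ P K K K K K / P K K K K K / P K K K K
K P K K P / K K P K K P / K K P K K P /
/ P K K K K K / P K K K K K / P K K K K

Derivation:
Row 1: chart row 1, RS - tile across columns 1-20 and work as-is.
Row 2: chart row 2, WS - tiled (columns 1-20): P P P P K / P P P P P K / P P P P P K /; work from column 20 back to 1 with K<->P swapped.
Row 3: chart row 1, RS - tile across columns 1-20 and work as-is.
Row 4: chart row 2, WS - tiled (columns 1-20): P P P P K / P P P P P K / P P P P P K /; work from column 20 back to 1 with K<->P swapped.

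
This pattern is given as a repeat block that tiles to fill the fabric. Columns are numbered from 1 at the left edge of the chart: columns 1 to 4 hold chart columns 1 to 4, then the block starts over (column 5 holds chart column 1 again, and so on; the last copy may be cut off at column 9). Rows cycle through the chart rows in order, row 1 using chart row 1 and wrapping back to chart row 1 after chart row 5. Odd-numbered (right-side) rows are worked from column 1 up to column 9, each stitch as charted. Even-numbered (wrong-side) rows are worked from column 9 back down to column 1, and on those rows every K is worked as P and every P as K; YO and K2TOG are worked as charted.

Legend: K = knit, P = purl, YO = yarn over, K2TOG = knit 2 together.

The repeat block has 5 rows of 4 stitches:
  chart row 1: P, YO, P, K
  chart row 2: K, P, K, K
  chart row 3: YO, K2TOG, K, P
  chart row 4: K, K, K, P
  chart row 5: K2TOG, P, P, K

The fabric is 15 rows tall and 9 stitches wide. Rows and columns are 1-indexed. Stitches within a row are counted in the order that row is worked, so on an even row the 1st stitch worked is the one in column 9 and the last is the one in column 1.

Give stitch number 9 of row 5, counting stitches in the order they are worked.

Result:
K2TOG

Derivation:
Row 5: (5-1) mod 5 = 4, so use chart row 5. Odd row -> RS.
Chart row 5 tiled across columns 1-9: K2TOG P P K K2TOG P P K K2TOG
RS row: no reversal, no swap; stitch n worked = column n.
Stitch 9 in working order -> K2TOG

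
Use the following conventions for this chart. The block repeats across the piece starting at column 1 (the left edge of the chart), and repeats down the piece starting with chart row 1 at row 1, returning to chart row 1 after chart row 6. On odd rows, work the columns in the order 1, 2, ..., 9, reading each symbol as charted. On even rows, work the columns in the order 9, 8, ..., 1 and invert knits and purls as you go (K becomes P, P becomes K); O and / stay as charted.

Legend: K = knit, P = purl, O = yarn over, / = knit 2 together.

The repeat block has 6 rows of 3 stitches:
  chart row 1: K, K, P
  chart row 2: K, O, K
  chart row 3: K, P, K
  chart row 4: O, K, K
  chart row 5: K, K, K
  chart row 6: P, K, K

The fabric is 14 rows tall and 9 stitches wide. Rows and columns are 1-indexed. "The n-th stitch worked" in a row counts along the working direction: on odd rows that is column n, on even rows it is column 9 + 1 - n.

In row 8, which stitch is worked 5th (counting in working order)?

For row 8: chart row = ((8-1) mod 6) + 1 = 2; this is a WS (even) row.
Chart row 2 tiled across columns 1-9: K O K K O K K O K
WS: work from column 9 back to column 1 (reverse the tiled row), swapping K<->P (O and / unchanged).
Row 8 as worked: P O P P O P P O P
Stitch 5 in working order -> O

Result:
O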